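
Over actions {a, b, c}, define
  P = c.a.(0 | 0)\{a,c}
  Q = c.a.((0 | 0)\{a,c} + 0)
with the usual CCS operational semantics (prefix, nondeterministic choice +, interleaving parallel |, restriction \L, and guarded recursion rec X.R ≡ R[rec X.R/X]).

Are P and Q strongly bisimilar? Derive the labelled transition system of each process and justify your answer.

P ~ Q

Reachable graph of P (3 states):
  s0 = c.a.(0 | 0)\{a,c} ⊢ ··c··> s1
  s1 = a.(0 | 0)\{a,c} ⊢ ··a··> s2
  s2 = (0 | 0)\{a,c} ⊢ ∅
Reachable graph of Q (3 states):
  t0 = c.a.((0 | 0)\{a,c} + 0) ⊢ ··c··> t1
  t1 = a.((0 | 0)\{a,c} + 0) ⊢ ··a··> t2
  t2 = (0 | 0)\{a,c} + 0 ⊢ ∅
Partition-refinement fixed point:
  B0 = {s0, t0}
  B1 = {s1, t1}
  B2 = {s2, t2}
s0 ∈ B0, t0 ∈ B0 → same block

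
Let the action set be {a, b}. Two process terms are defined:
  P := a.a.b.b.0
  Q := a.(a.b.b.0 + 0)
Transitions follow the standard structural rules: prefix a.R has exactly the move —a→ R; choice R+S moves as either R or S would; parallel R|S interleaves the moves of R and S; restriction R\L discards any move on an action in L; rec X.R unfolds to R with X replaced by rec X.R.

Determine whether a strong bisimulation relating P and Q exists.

Reachable graph of P (5 states):
  u0 = a.a.b.b.0 ⊢ ··a··> u1
  u1 = a.b.b.0 ⊢ ··a··> u2
  u2 = b.b.0 ⊢ ··b··> u3
  u3 = b.0 ⊢ ··b··> u4
  u4 = 0 ⊢ ·
Reachable graph of Q (5 states):
  v0 = a.(a.b.b.0 + 0) ⊢ ··a··> v1
  v1 = a.b.b.0 + 0 ⊢ ··a··> v2
  v2 = b.b.0 ⊢ ··b··> v3
  v3 = b.0 ⊢ ··b··> v4
  v4 = 0 ⊢ ·
Partition-refinement fixed point:
  B0 = {u0, v0}
  B1 = {u1, v1}
  B2 = {u2, v2}
  B3 = {u3, v3}
  B4 = {u4, v4}
u0 ∈ B0, v0 ∈ B0 → same block

YES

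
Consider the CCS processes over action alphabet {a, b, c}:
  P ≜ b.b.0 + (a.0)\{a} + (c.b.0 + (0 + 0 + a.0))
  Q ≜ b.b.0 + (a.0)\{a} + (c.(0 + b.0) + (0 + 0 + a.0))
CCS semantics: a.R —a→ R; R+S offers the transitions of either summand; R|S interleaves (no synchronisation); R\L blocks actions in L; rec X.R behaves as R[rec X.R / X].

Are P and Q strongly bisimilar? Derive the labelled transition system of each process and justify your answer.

P ~ Q

P's transition system — 3 states:
  u0 = b.b.0 + (a.0)\{a} + (c.b.0 + (0 + 0 + a.0)) has moves —a→ u1, —b→ u2, —c→ u2
  u1 = 0 has moves deadlocked
  u2 = b.0 has moves —b→ u1
Q's transition system — 4 states:
  v0 = b.b.0 + (a.0)\{a} + (c.(0 + b.0) + (0 + 0 + a.0)) has moves —a→ v1, —b→ v2, —c→ v3
  v1 = 0 has moves deadlocked
  v2 = b.0 has moves —b→ v1
  v3 = 0 + b.0 has moves —b→ v1
Bisimilarity quotient blocks:
  B0 = {u0, v0}
  B1 = {u1, v1}
  B2 = {u2, v2, v3}
u0 ∈ B0, v0 ∈ B0 → same block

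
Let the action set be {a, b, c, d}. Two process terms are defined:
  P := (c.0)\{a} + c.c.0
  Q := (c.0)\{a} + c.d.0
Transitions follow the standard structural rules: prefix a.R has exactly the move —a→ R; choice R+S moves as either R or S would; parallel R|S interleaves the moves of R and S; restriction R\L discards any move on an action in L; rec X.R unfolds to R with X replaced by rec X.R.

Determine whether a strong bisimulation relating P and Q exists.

P ≁ Q

Reachable graph of P (4 states):
  m0 = (c.0)\{a} + c.c.0 → —c→ m1, —c→ m2
  m1 = 0\{a} → (no moves)
  m2 = c.0 → —c→ m3
  m3 = 0 → (no moves)
Reachable graph of Q (4 states):
  n0 = (c.0)\{a} + c.d.0 → —c→ n1, —c→ n2
  n1 = 0\{a} → (no moves)
  n2 = d.0 → —d→ n3
  n3 = 0 → (no moves)
Partition-refinement fixed point:
  B0 = {m0}
  B1 = {m1, m3, n1, n3}
  B2 = {m2}
  B3 = {n0}
  B4 = {n2}
m0 ∈ B0, n0 ∈ B3 → different blocks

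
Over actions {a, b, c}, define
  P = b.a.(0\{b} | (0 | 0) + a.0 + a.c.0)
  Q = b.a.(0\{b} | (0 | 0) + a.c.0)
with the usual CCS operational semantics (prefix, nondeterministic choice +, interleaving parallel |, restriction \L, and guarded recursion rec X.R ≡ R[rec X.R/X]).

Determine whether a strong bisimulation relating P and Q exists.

P's transition system — 5 states:
  u0 = b.a.(0\{b} | (0 | 0) + a.0 + a.c.0) | ··b··> u1
  u1 = a.(0\{b} | (0 | 0) + a.0 + a.c.0) | ··a··> u2
  u2 = 0\{b} | (0 | 0) + a.0 + a.c.0 | ··a··> u3, ··a··> u4
  u3 = 0 | stopped
  u4 = c.0 | ··c··> u3
Q's transition system — 5 states:
  v0 = b.a.(0\{b} | (0 | 0) + a.c.0) | ··b··> v1
  v1 = a.(0\{b} | (0 | 0) + a.c.0) | ··a··> v2
  v2 = 0\{b} | (0 | 0) + a.c.0 | ··a··> v3
  v3 = c.0 | ··c··> v4
  v4 = 0 | stopped
Bisimilarity quotient blocks:
  B0 = {u0}
  B1 = {u1}
  B2 = {u2}
  B3 = {u3, v4}
  B4 = {u4, v3}
  B5 = {v0}
  B6 = {v1}
  B7 = {v2}
u0 ∈ B0, v0 ∈ B5 → different blocks

P ≁ Q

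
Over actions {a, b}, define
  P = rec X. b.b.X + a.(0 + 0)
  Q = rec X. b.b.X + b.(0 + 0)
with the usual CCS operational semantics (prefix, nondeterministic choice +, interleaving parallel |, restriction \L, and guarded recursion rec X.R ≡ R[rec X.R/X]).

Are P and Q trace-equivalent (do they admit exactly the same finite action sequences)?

traces(P) ≠ traces(Q) — witness ⟨a⟩

P's transition system — 3 states:
  u0 = rec X. b.b.X + a.(0 + 0) ⊢ —a→ u1, —b→ u2
  u1 = 0 + 0 ⊢ stopped
  u2 = b.(rec X. b.b.X + a.(0 + 0)) ⊢ —b→ u0
Q's transition system — 3 states:
  v0 = rec X. b.b.X + b.(0 + 0) ⊢ —b→ v1, —b→ v2
  v1 = 0 + 0 ⊢ stopped
  v2 = b.(rec X. b.b.X + b.(0 + 0)) ⊢ —b→ v0
Executing a from P (initial set {u0}):
  step 1 (a): {u1}
  ✓ P
Executing a from Q (initial set {v0}):
  step 1 (a): ∅  — Q cannot continue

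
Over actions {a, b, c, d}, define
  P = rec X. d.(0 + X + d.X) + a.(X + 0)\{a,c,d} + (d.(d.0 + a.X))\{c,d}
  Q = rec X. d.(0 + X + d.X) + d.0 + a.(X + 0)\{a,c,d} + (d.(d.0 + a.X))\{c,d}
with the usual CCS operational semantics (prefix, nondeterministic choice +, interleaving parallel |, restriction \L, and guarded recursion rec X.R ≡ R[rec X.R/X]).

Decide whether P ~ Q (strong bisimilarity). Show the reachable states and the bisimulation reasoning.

LTS(P): 3 reachable states
  u0 = rec X. d.(0 + X + d.X) + a.(X + 0)\{a,c,d} + (d.(d.0 + a.X))\{c,d} | ··a··> u1, ··d··> u2
  u1 = ((rec X. d.(0 + X + d.X) + a.(X + 0)\{a,c,d} + (d.(d.0 + a.X))\{c,d}) + 0)\{a,c,d} | ∅
  u2 = 0 + (rec X. d.(0 + X + d.X) + a.(X + 0)\{a,c,d} + (d.(d.0 + a.X))\{c,d}) + d.(rec X. d.(0 + X + d.X) + a.(X + 0)\{a,c,d} + (d.(d.0 + a.X))\{c,d}) | ··a··> u1, ··d··> u0, ··d··> u2
LTS(Q): 4 reachable states
  v0 = rec X. d.(0 + X + d.X) + d.0 + a.(X + 0)\{a,c,d} + (d.(d.0 + a.X))\{c,d} | ··a··> v1, ··d··> v2, ··d··> v3
  v1 = ((rec X. d.(0 + X + d.X) + d.0 + a.(X + 0)\{a,c,d} + (d.(d.0 + a.X))\{c,d}) + 0)\{a,c,d} | ∅
  v2 = 0 | ∅
  v3 = 0 + (rec X. d.(0 + X + d.X) + d.0 + a.(X + 0)\{a,c,d} + (d.(d.0 + a.X))\{c,d}) + d.(rec X. d.(0 + X + d.X) + d.0 + a.(X + 0)\{a,c,d} + (d.(d.0 + a.X))\{c,d}) | ··a··> v1, ··d··> v0, ··d··> v2, ··d··> v3
Bisimilarity quotient blocks:
  B0 = {u0, u2}
  B1 = {u1, v1, v2}
  B2 = {v0, v3}
u0 ∈ B0, v0 ∈ B2 → different blocks

NO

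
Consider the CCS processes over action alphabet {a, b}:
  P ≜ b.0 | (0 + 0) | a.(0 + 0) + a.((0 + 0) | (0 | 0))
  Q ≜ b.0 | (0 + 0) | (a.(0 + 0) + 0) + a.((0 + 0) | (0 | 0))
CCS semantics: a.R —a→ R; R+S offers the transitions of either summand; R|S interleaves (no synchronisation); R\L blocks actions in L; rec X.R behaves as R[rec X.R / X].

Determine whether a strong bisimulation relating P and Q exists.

P ~ Q

P's transition system — 5 states:
  s0 = b.0 | (0 + 0) | a.(0 + 0) + a.((0 + 0) | (0 | 0)) ⊢ —a→ s1, —a→ s2, —b→ s3
  s1 = (0 + 0) | (0 | 0) ⊢ stopped
  s2 = b.0 | (0 + 0) | (0 + 0) ⊢ —b→ s4
  s3 = 0 | (0 + 0) | a.(0 + 0) ⊢ —a→ s4
  s4 = 0 | (0 + 0) | (0 + 0) ⊢ stopped
Q's transition system — 5 states:
  t0 = b.0 | (0 + 0) | (a.(0 + 0) + 0) + a.((0 + 0) | (0 | 0)) ⊢ —a→ t1, —a→ t2, —b→ t3
  t1 = (0 + 0) | (0 | 0) ⊢ stopped
  t2 = b.0 | (0 + 0) | (0 + 0) ⊢ —b→ t4
  t3 = 0 | (0 + 0) | (a.(0 + 0) + 0) ⊢ —a→ t4
  t4 = 0 | (0 + 0) | (0 + 0) ⊢ stopped
Bisimilarity quotient blocks:
  B0 = {s0, t0}
  B1 = {s2, t2}
  B2 = {s1, s4, t1, t4}
  B3 = {s3, t3}
s0 ∈ B0, t0 ∈ B0 → same block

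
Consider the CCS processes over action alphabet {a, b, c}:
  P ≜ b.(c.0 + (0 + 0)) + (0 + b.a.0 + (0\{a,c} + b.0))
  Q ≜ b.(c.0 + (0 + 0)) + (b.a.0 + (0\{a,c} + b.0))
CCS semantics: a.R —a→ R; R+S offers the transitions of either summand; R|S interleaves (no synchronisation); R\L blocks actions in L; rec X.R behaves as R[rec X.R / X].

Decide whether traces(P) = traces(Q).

Reachable graph of P (4 states):
  u0 = b.(c.0 + (0 + 0)) + (0 + b.a.0 + (0\{a,c} + b.0)) ⊢ —b→ u1, —b→ u2, —b→ u3
  u1 = 0 ⊢ stopped
  u2 = a.0 ⊢ —a→ u1
  u3 = c.0 + (0 + 0) ⊢ —c→ u1
Reachable graph of Q (4 states):
  v0 = b.(c.0 + (0 + 0)) + (b.a.0 + (0\{a,c} + b.0)) ⊢ —b→ v1, —b→ v2, —b→ v3
  v1 = 0 ⊢ stopped
  v2 = a.0 ⊢ —a→ v1
  v3 = c.0 + (0 + 0) ⊢ —c→ v1
Coarsest stable partition (strong bisimilarity classes):
  B0 = {u0, v0}
  B1 = {u2, v2}
  B2 = {u1, v1}
  B3 = {u3, v3}
u0 ∈ B0, v0 ∈ B0 → same block
Bisimilar ⇒ trace-equivalent.

trace-equivalent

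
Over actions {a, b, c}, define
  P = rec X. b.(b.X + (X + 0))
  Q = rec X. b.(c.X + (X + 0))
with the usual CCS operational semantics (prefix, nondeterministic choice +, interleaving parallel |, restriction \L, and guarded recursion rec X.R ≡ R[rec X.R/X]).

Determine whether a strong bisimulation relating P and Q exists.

P's transition system — 2 states:
  s0 = rec X. b.(b.X + (X + 0)) :: --b--▸ s1
  s1 = b.(rec X. b.(b.X + (X + 0))) + ((rec X. b.(b.X + (X + 0))) + 0) :: --b--▸ s0, --b--▸ s1
Q's transition system — 2 states:
  t0 = rec X. b.(c.X + (X + 0)) :: --b--▸ t1
  t1 = c.(rec X. b.(c.X + (X + 0))) + ((rec X. b.(c.X + (X + 0))) + 0) :: --b--▸ t1, --c--▸ t0
Coarsest stable partition (strong bisimilarity classes):
  B0 = {s0, s1}
  B1 = {t0}
  B2 = {t1}
s0 ∈ B0, t0 ∈ B1 → different blocks

NO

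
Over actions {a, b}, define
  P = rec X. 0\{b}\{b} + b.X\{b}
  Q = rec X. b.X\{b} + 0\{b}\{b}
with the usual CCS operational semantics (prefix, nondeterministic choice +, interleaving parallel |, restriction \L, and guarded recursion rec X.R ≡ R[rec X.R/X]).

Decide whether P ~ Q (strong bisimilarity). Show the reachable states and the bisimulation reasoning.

LTS(P): 2 reachable states
  m0 = rec X. 0\{b}\{b} + b.X\{b} has moves =b=> m1
  m1 = (rec X. 0\{b}\{b} + b.X\{b})\{b} has moves stopped
LTS(Q): 2 reachable states
  n0 = rec X. b.X\{b} + 0\{b}\{b} has moves =b=> n1
  n1 = (rec X. b.X\{b} + 0\{b}\{b})\{b} has moves stopped
Bisimilarity quotient blocks:
  B0 = {m0, n0}
  B1 = {m1, n1}
m0 ∈ B0, n0 ∈ B0 → same block

bisimilar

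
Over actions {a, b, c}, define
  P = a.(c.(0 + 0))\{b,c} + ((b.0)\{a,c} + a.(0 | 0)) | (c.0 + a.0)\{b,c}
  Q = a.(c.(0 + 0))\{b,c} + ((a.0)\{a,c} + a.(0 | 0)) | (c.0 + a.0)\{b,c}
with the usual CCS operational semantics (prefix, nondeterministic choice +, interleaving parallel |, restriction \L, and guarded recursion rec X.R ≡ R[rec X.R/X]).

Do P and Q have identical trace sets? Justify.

P's transition system — 7 states:
  p0 = a.(c.(0 + 0))\{b,c} + ((b.0)\{a,c} + a.(0 | 0)) | (c.0 + a.0)\{b,c} | --a--▸ p1, --a--▸ p2, --a--▸ p3, --b--▸ p4
  p1 = ((b.0)\{a,c} + a.(0 | 0)) | 0\{b,c} | --a--▸ p5, --b--▸ p6
  p2 = (c.(0 + 0))\{b,c} | ·
  p3 = 0 | 0 | (c.0 + a.0)\{b,c} | --a--▸ p5
  p4 = 0\{a,c} | (c.0 + a.0)\{b,c} | --a--▸ p6
  p5 = 0 | 0 | 0\{b,c} | ·
  p6 = 0\{a,c} | 0\{b,c} | ·
Q's transition system — 5 states:
  q0 = a.(c.(0 + 0))\{b,c} + ((a.0)\{a,c} + a.(0 | 0)) | (c.0 + a.0)\{b,c} | --a--▸ q1, --a--▸ q2, --a--▸ q3
  q1 = ((a.0)\{a,c} + a.(0 | 0)) | 0\{b,c} | --a--▸ q4
  q2 = (c.(0 + 0))\{b,c} | ·
  q3 = 0 | 0 | (c.0 + a.0)\{b,c} | --a--▸ q4
  q4 = 0 | 0 | 0\{b,c} | ·
Run σ = ⟨b⟩ on P: start {p0}
  after b @ step 1: {p4}
  ✓ P
Run σ = ⟨b⟩ on Q: start {q0}
  after b @ step 1: no successor for Q

trace-distinct — witness ⟨b⟩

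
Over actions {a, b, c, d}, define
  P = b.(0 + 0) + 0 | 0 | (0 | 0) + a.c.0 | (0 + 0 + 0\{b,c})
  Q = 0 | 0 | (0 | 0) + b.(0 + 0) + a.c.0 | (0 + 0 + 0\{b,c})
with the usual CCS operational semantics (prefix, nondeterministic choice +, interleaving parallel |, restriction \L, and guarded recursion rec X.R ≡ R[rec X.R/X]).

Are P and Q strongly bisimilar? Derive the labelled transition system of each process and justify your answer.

YES

P's transition system — 4 states:
  p0 = b.(0 + 0) + 0 | 0 | (0 | 0) + a.c.0 | (0 + 0 + 0\{b,c}) → =a=> p1, =b=> p2
  p1 = c.0 | (0 + 0 + 0\{b,c}) → =c=> p3
  p2 = 0 + 0 → deadlocked
  p3 = 0 | (0 + 0 + 0\{b,c}) → deadlocked
Q's transition system — 4 states:
  q0 = 0 | 0 | (0 | 0) + b.(0 + 0) + a.c.0 | (0 + 0 + 0\{b,c}) → =a=> q1, =b=> q2
  q1 = c.0 | (0 + 0 + 0\{b,c}) → =c=> q3
  q2 = 0 + 0 → deadlocked
  q3 = 0 | (0 + 0 + 0\{b,c}) → deadlocked
Partition-refinement fixed point:
  B0 = {p0, q0}
  B1 = {p1, q1}
  B2 = {p2, p3, q2, q3}
p0 ∈ B0, q0 ∈ B0 → same block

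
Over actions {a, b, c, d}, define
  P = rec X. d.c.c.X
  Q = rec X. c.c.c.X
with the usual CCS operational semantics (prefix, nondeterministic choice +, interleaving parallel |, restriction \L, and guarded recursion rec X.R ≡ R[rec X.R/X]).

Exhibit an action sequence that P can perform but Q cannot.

d

LTS(P): 3 reachable states
  p0 = rec X. d.c.c.X | ··d··> p1
  p1 = c.c.(rec X. d.c.c.X) | ··c··> p2
  p2 = c.(rec X. d.c.c.X) | ··c··> p0
LTS(Q): 3 reachable states
  q0 = rec X. c.c.c.X | ··c··> q1
  q1 = c.c.(rec X. c.c.c.X) | ··c··> q2
  q2 = c.(rec X. c.c.c.X) | ··c··> q0
Executing d from P (initial set {p0}):
  [1] d ⇒ {p1}
  P completes σ.
Executing d from Q (initial set {q0}):
  [1] d ⇒ no successor for Q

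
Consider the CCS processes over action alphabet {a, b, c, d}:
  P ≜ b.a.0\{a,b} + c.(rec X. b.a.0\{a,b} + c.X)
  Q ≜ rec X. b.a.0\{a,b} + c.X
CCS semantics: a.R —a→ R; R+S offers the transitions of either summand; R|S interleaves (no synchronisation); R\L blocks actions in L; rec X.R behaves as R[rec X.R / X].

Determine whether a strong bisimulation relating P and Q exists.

YES

P's transition system — 4 states:
  m0 = b.a.0\{a,b} + c.(rec X. b.a.0\{a,b} + c.X) ⊢ —b→ m1, —c→ m2
  m1 = a.0\{a,b} ⊢ —a→ m3
  m2 = rec X. b.a.0\{a,b} + c.X ⊢ —b→ m1, —c→ m2
  m3 = 0\{a,b} ⊢ deadlocked
Q's transition system — 3 states:
  n0 = rec X. b.a.0\{a,b} + c.X ⊢ —b→ n1, —c→ n0
  n1 = a.0\{a,b} ⊢ —a→ n2
  n2 = 0\{a,b} ⊢ deadlocked
Partition-refinement fixed point:
  B0 = {m0, m2, n0}
  B1 = {m1, n1}
  B2 = {m3, n2}
m0 ∈ B0, n0 ∈ B0 → same block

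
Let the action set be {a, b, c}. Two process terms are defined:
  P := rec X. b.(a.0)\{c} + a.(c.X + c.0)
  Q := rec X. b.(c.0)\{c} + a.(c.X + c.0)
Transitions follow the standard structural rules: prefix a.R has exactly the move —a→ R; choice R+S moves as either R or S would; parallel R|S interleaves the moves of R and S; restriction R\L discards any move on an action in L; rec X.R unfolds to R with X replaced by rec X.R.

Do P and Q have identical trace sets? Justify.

P's transition system — 5 states:
  p0 = rec X. b.(a.0)\{c} + a.(c.X + c.0) has moves --a--▸ p1, --b--▸ p2
  p1 = c.(rec X. b.(a.0)\{c} + a.(c.X + c.0)) + c.0 has moves --c--▸ p0, --c--▸ p3
  p2 = (a.0)\{c} has moves --a--▸ p4
  p3 = 0 has moves ∅
  p4 = 0\{c} has moves ∅
Q's transition system — 4 states:
  q0 = rec X. b.(c.0)\{c} + a.(c.X + c.0) has moves --a--▸ q1, --b--▸ q2
  q1 = c.(rec X. b.(c.0)\{c} + a.(c.X + c.0)) + c.0 has moves --c--▸ q0, --c--▸ q3
  q2 = (c.0)\{c} has moves ∅
  q3 = 0 has moves ∅
Executing ba from P (initial set {p0}):
  after b @ step 1: {p2}
  after a @ step 2: {p4}
  ✓ P
Executing ba from Q (initial set {q0}):
  after b @ step 1: {q2}
  after a @ step 2: ∅ (Q stuck)

NO — witness ⟨ba⟩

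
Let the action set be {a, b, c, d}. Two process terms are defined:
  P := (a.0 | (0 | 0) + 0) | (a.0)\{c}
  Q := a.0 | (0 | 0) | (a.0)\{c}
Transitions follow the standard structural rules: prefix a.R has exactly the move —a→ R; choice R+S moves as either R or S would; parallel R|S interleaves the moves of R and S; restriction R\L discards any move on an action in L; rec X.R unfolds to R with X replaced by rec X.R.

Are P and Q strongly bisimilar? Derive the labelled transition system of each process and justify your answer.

P's transition system — 4 states:
  p0 = (a.0 | (0 | 0) + 0) | (a.0)\{c} ⊢ ··a··> p1, ··a··> p2
  p1 = (a.0 | (0 | 0) + 0) | 0\{c} ⊢ ··a··> p3
  p2 = 0 | (0 | 0) | (a.0)\{c} ⊢ ··a··> p3
  p3 = 0 | (0 | 0) | 0\{c} ⊢ ∅
Q's transition system — 4 states:
  q0 = a.0 | (0 | 0) | (a.0)\{c} ⊢ ··a··> q1, ··a··> q2
  q1 = 0 | (0 | 0) | (a.0)\{c} ⊢ ··a··> q3
  q2 = a.0 | (0 | 0) | 0\{c} ⊢ ··a··> q3
  q3 = 0 | (0 | 0) | 0\{c} ⊢ ∅
Bisimilarity quotient blocks:
  B0 = {p0, q0}
  B1 = {p1, p2, q1, q2}
  B2 = {p3, q3}
p0 ∈ B0, q0 ∈ B0 → same block

P ~ Q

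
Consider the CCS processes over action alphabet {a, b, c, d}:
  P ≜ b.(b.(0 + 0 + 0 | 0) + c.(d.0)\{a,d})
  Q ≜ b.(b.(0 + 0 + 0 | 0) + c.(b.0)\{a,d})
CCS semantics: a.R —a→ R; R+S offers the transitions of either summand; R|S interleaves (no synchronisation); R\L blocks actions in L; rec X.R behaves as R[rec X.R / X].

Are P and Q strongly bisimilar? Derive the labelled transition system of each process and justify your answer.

Reachable graph of P (4 states):
  u0 = b.(b.(0 + 0 + 0 | 0) + c.(d.0)\{a,d}) | =b=> u1
  u1 = b.(0 + 0 + 0 | 0) + c.(d.0)\{a,d} | =b=> u2, =c=> u3
  u2 = 0 + 0 + 0 | 0 | ∅
  u3 = (d.0)\{a,d} | ∅
Reachable graph of Q (5 states):
  v0 = b.(b.(0 + 0 + 0 | 0) + c.(b.0)\{a,d}) | =b=> v1
  v1 = b.(0 + 0 + 0 | 0) + c.(b.0)\{a,d} | =b=> v2, =c=> v3
  v2 = 0 + 0 + 0 | 0 | ∅
  v3 = (b.0)\{a,d} | =b=> v4
  v4 = 0\{a,d} | ∅
Partition-refinement fixed point:
  B0 = {u0}
  B1 = {u1}
  B2 = {u2, u3, v2, v4}
  B3 = {v0}
  B4 = {v1}
  B5 = {v3}
u0 ∈ B0, v0 ∈ B3 → different blocks

not bisimilar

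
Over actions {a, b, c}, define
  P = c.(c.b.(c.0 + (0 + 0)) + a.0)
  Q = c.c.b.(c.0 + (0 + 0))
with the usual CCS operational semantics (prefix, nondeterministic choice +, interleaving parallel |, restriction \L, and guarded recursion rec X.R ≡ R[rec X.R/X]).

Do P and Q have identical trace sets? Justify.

P's transition system — 5 states:
  s0 = c.(c.b.(c.0 + (0 + 0)) + a.0) → ··c··> s1
  s1 = c.b.(c.0 + (0 + 0)) + a.0 → ··a··> s2, ··c··> s3
  s2 = 0 → stopped
  s3 = b.(c.0 + (0 + 0)) → ··b··> s4
  s4 = c.0 + (0 + 0) → ··c··> s2
Q's transition system — 5 states:
  t0 = c.c.b.(c.0 + (0 + 0)) → ··c··> t1
  t1 = c.b.(c.0 + (0 + 0)) → ··c··> t2
  t2 = b.(c.0 + (0 + 0)) → ··b··> t3
  t3 = c.0 + (0 + 0) → ··c··> t4
  t4 = 0 → stopped
Run σ = ⟨ca⟩ on P: start {s0}
  step 1 (c): {s1}
  step 2 (a): {s2}
  ✓ P
Run σ = ⟨ca⟩ on Q: start {t0}
  step 1 (c): {t1}
  step 2 (a): no successor for Q

NO — witness ⟨ca⟩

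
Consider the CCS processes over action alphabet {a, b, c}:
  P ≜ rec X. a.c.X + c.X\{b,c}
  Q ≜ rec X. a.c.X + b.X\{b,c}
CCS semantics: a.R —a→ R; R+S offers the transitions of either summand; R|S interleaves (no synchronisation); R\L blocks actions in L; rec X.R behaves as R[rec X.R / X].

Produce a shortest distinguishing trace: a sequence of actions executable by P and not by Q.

c

LTS(P): 4 reachable states
  u0 = rec X. a.c.X + c.X\{b,c} → --a--▸ u1, --c--▸ u2
  u1 = c.(rec X. a.c.X + c.X\{b,c}) → --c--▸ u0
  u2 = (rec X. a.c.X + c.X\{b,c})\{b,c} → --a--▸ u3
  u3 = (c.(rec X. a.c.X + c.X\{b,c}))\{b,c} → deadlocked
LTS(Q): 4 reachable states
  v0 = rec X. a.c.X + b.X\{b,c} → --a--▸ v1, --b--▸ v2
  v1 = c.(rec X. a.c.X + b.X\{b,c}) → --c--▸ v0
  v2 = (rec X. a.c.X + b.X\{b,c})\{b,c} → --a--▸ v3
  v3 = (c.(rec X. a.c.X + b.X\{b,c}))\{b,c} → deadlocked
Executing c from P (initial set {u0}):
  step 1 (c): {u2}
  — P admits the full trace.
Executing c from Q (initial set {v0}):
  step 1 (c): ∅ (Q stuck)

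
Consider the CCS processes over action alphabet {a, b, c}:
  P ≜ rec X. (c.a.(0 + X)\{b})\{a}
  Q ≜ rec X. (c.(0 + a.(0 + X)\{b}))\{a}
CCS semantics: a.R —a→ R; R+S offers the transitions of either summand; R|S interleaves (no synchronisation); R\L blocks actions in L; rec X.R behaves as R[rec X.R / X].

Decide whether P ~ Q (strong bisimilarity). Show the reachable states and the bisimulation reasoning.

YES

P's transition system — 2 states:
  s0 = rec X. (c.a.(0 + X)\{b})\{a} has moves -c-> s1
  s1 = (a.(0 + (rec X. (c.a.(0 + X)\{b})\{a}))\{b})\{a} has moves stopped
Q's transition system — 2 states:
  t0 = rec X. (c.(0 + a.(0 + X)\{b}))\{a} has moves -c-> t1
  t1 = (0 + a.(0 + (rec X. (c.(0 + a.(0 + X)\{b}))\{a}))\{b})\{a} has moves stopped
Partition-refinement fixed point:
  B0 = {s0, t0}
  B1 = {s1, t1}
s0 ∈ B0, t0 ∈ B0 → same block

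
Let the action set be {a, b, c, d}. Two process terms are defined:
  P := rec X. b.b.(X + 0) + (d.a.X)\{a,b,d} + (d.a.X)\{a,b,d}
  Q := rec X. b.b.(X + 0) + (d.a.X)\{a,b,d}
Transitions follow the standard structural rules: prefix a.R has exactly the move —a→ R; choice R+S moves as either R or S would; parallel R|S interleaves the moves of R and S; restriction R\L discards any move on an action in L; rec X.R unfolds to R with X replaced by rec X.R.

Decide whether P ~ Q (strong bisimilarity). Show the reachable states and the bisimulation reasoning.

P's transition system — 3 states:
  p0 = rec X. b.b.(X + 0) + (d.a.X)\{a,b,d} + (d.a.X)\{a,b,d} has moves --b--▸ p1
  p1 = b.((rec X. b.b.(X + 0) + (d.a.X)\{a,b,d} + (d.a.X)\{a,b,d}) + 0) has moves --b--▸ p2
  p2 = (rec X. b.b.(X + 0) + (d.a.X)\{a,b,d} + (d.a.X)\{a,b,d}) + 0 has moves --b--▸ p1
Q's transition system — 3 states:
  q0 = rec X. b.b.(X + 0) + (d.a.X)\{a,b,d} has moves --b--▸ q1
  q1 = b.((rec X. b.b.(X + 0) + (d.a.X)\{a,b,d}) + 0) has moves --b--▸ q2
  q2 = (rec X. b.b.(X + 0) + (d.a.X)\{a,b,d}) + 0 has moves --b--▸ q1
Partition-refinement fixed point:
  B0 = {p0, p1, p2, q0, q1, q2}
p0 ∈ B0, q0 ∈ B0 → same block

bisimilar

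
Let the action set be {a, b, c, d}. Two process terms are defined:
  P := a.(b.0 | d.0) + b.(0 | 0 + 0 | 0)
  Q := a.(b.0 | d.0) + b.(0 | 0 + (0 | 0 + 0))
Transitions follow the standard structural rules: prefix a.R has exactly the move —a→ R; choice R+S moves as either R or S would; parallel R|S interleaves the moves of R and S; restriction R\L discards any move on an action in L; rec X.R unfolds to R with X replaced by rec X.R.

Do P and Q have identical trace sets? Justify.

P's transition system — 6 states:
  p0 = a.(b.0 | d.0) + b.(0 | 0 + 0 | 0) ⊢ -a-> p1, -b-> p2
  p1 = b.0 | d.0 ⊢ -b-> p3, -d-> p4
  p2 = 0 | 0 + 0 | 0 ⊢ ·
  p3 = 0 | d.0 ⊢ -d-> p5
  p4 = b.0 | 0 ⊢ -b-> p5
  p5 = 0 | 0 ⊢ ·
Q's transition system — 6 states:
  q0 = a.(b.0 | d.0) + b.(0 | 0 + (0 | 0 + 0)) ⊢ -a-> q1, -b-> q2
  q1 = b.0 | d.0 ⊢ -b-> q3, -d-> q4
  q2 = 0 | 0 + (0 | 0 + 0) ⊢ ·
  q3 = 0 | d.0 ⊢ -d-> q5
  q4 = b.0 | 0 ⊢ -b-> q5
  q5 = 0 | 0 ⊢ ·
Coarsest stable partition (strong bisimilarity classes):
  B0 = {p0, q0}
  B1 = {p1, q1}
  B2 = {p4, q4}
  B3 = {p2, p5, q2, q5}
  B4 = {p3, q3}
p0 ∈ B0, q0 ∈ B0 → same block
Bisimilar ⇒ trace-equivalent.

traces(P) = traces(Q)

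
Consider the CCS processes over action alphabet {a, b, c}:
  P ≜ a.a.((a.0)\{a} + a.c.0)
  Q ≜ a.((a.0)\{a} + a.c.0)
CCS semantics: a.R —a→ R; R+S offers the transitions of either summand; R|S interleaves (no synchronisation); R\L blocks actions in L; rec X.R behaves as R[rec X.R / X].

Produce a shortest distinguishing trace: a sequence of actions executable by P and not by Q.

aaa

Reachable graph of P (5 states):
  m0 = a.a.((a.0)\{a} + a.c.0) | --a--▸ m1
  m1 = a.((a.0)\{a} + a.c.0) | --a--▸ m2
  m2 = (a.0)\{a} + a.c.0 | --a--▸ m3
  m3 = c.0 | --c--▸ m4
  m4 = 0 | stopped
Reachable graph of Q (4 states):
  n0 = a.((a.0)\{a} + a.c.0) | --a--▸ n1
  n1 = (a.0)\{a} + a.c.0 | --a--▸ n2
  n2 = c.0 | --c--▸ n3
  n3 = 0 | stopped
Executing aaa from P (initial set {m0}):
  step 1 (a): {m1}
  step 2 (a): {m2}
  step 3 (a): {m3}
  — P admits the full trace.
Executing aaa from Q (initial set {n0}):
  step 1 (a): {n1}
  step 2 (a): {n2}
  step 3 (a): ∅  — Q cannot continue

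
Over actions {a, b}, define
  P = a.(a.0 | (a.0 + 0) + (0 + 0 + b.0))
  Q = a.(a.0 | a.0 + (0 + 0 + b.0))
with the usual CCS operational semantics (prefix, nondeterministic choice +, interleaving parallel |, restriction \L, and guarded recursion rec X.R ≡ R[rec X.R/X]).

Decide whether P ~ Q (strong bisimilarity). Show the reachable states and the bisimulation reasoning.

bisimilar

Reachable graph of P (6 states):
  p0 = a.(a.0 | (a.0 + 0) + (0 + 0 + b.0)) ⊢ ··a··> p1
  p1 = a.0 | (a.0 + 0) + (0 + 0 + b.0) ⊢ ··a··> p2, ··a··> p3, ··b··> p4
  p2 = 0 | (a.0 + 0) ⊢ ··a··> p5
  p3 = a.0 | 0 ⊢ ··a··> p5
  p4 = 0 ⊢ stopped
  p5 = 0 | 0 ⊢ stopped
Reachable graph of Q (6 states):
  q0 = a.(a.0 | a.0 + (0 + 0 + b.0)) ⊢ ··a··> q1
  q1 = a.0 | a.0 + (0 + 0 + b.0) ⊢ ··a··> q2, ··a··> q3, ··b··> q4
  q2 = 0 | a.0 ⊢ ··a··> q5
  q3 = a.0 | 0 ⊢ ··a··> q5
  q4 = 0 ⊢ stopped
  q5 = 0 | 0 ⊢ stopped
Bisimilarity quotient blocks:
  B0 = {p0, q0}
  B1 = {p1, q1}
  B2 = {p2, p3, q2, q3}
  B3 = {p4, p5, q4, q5}
p0 ∈ B0, q0 ∈ B0 → same block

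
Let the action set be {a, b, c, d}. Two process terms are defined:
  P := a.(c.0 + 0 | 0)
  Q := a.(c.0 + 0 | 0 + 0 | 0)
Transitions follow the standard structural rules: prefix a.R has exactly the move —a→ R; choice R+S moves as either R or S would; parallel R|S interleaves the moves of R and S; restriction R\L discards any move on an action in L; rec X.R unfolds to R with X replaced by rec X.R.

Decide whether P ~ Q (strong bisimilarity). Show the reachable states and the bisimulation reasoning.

YES

Reachable graph of P (3 states):
  m0 = a.(c.0 + 0 | 0) | —a→ m1
  m1 = c.0 + 0 | 0 | —c→ m2
  m2 = 0 | (no moves)
Reachable graph of Q (3 states):
  n0 = a.(c.0 + 0 | 0 + 0 | 0) | —a→ n1
  n1 = c.0 + 0 | 0 + 0 | 0 | —c→ n2
  n2 = 0 | (no moves)
Coarsest stable partition (strong bisimilarity classes):
  B0 = {m0, n0}
  B1 = {m1, n1}
  B2 = {m2, n2}
m0 ∈ B0, n0 ∈ B0 → same block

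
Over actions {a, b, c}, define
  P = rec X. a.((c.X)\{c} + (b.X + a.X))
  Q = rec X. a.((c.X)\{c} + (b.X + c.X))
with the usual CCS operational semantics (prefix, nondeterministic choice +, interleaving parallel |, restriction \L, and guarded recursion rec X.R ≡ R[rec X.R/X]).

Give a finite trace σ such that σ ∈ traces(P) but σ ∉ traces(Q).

aa

LTS(P): 2 reachable states
  m0 = rec X. a.((c.X)\{c} + (b.X + a.X)) ⊢ ··a··> m1
  m1 = (c.(rec X. a.((c.X)\{c} + (b.X + a.X))))\{c} + (b.(rec X. a.((c.X)\{c} + (b.X + a.X))) + a.(rec X. a.((c.X)\{c} + (b.X + a.X)))) ⊢ ··a··> m0, ··b··> m0
LTS(Q): 2 reachable states
  n0 = rec X. a.((c.X)\{c} + (b.X + c.X)) ⊢ ··a··> n1
  n1 = (c.(rec X. a.((c.X)\{c} + (b.X + c.X))))\{c} + (b.(rec X. a.((c.X)\{c} + (b.X + c.X))) + c.(rec X. a.((c.X)\{c} + (b.X + c.X)))) ⊢ ··b··> n0, ··c··> n0
Trace ⟨aa⟩ through P, begin at {m0}:
  after a @ step 1: {m1}
  after a @ step 2: {m0}
  — P admits the full trace.
Trace ⟨aa⟩ through Q, begin at {n0}:
  after a @ step 1: {n1}
  after a @ step 2: ∅ (Q stuck)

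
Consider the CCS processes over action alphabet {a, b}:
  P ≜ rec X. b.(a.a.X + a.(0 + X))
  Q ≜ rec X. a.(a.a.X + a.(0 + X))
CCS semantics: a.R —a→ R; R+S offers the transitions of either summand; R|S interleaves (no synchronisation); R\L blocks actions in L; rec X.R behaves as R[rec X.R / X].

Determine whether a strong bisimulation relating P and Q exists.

LTS(P): 4 reachable states
  u0 = rec X. b.(a.a.X + a.(0 + X)) | -b-> u1
  u1 = a.a.(rec X. b.(a.a.X + a.(0 + X))) + a.(0 + (rec X. b.(a.a.X + a.(0 + X)))) | -a-> u2, -a-> u3
  u2 = 0 + (rec X. b.(a.a.X + a.(0 + X))) | -b-> u1
  u3 = a.(rec X. b.(a.a.X + a.(0 + X))) | -a-> u0
LTS(Q): 4 reachable states
  v0 = rec X. a.(a.a.X + a.(0 + X)) | -a-> v1
  v1 = a.a.(rec X. a.(a.a.X + a.(0 + X))) + a.(0 + (rec X. a.(a.a.X + a.(0 + X)))) | -a-> v2, -a-> v3
  v2 = 0 + (rec X. a.(a.a.X + a.(0 + X))) | -a-> v1
  v3 = a.(rec X. a.(a.a.X + a.(0 + X))) | -a-> v0
Coarsest stable partition (strong bisimilarity classes):
  B0 = {u0, u2}
  B1 = {u1}
  B2 = {u3}
  B3 = {v0, v1, v2, v3}
u0 ∈ B0, v0 ∈ B3 → different blocks

not bisimilar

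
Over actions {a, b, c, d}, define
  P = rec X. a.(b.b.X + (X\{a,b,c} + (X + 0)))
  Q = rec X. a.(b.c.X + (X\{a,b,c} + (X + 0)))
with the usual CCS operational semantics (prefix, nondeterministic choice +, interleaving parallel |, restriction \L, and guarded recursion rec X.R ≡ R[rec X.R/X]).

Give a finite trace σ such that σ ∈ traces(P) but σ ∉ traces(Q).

abb

P's transition system — 3 states:
  s0 = rec X. a.(b.b.X + (X\{a,b,c} + (X + 0))) has moves =a=> s1
  s1 = b.b.(rec X. a.(b.b.X + (X\{a,b,c} + (X + 0)))) + ((rec X. a.(b.b.X + (X\{a,b,c} + (X + 0))))\{a,b,c} + ((rec X. a.(b.b.X + (X\{a,b,c} + (X + 0)))) + 0)) has moves =a=> s1, =b=> s2
  s2 = b.(rec X. a.(b.b.X + (X\{a,b,c} + (X + 0)))) has moves =b=> s0
Q's transition system — 3 states:
  t0 = rec X. a.(b.c.X + (X\{a,b,c} + (X + 0))) has moves =a=> t1
  t1 = b.c.(rec X. a.(b.c.X + (X\{a,b,c} + (X + 0)))) + ((rec X. a.(b.c.X + (X\{a,b,c} + (X + 0))))\{a,b,c} + ((rec X. a.(b.c.X + (X\{a,b,c} + (X + 0)))) + 0)) has moves =a=> t1, =b=> t2
  t2 = c.(rec X. a.(b.c.X + (X\{a,b,c} + (X + 0)))) has moves =c=> t0
Executing abb from P (initial set {s0}):
  after a @ step 1: {s1}
  after b @ step 2: {s2}
  after b @ step 3: {s0}
  P completes σ.
Executing abb from Q (initial set {t0}):
  after a @ step 1: {t1}
  after b @ step 2: {t2}
  after b @ step 3: ∅ (Q stuck)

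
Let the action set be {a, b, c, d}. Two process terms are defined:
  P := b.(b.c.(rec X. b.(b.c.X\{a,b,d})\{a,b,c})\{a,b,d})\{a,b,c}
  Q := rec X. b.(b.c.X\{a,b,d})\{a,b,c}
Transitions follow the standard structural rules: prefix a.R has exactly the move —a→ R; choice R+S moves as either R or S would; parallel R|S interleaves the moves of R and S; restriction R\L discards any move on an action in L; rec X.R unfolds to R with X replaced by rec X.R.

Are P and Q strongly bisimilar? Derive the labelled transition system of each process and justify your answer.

P ~ Q

P's transition system — 2 states:
  m0 = b.(b.c.(rec X. b.(b.c.X\{a,b,d})\{a,b,c})\{a,b,d})\{a,b,c} :: ··b··> m1
  m1 = (b.c.(rec X. b.(b.c.X\{a,b,d})\{a,b,c})\{a,b,d})\{a,b,c} :: ∅
Q's transition system — 2 states:
  n0 = rec X. b.(b.c.X\{a,b,d})\{a,b,c} :: ··b··> n1
  n1 = (b.c.(rec X. b.(b.c.X\{a,b,d})\{a,b,c})\{a,b,d})\{a,b,c} :: ∅
Partition-refinement fixed point:
  B0 = {m0, n0}
  B1 = {m1, n1}
m0 ∈ B0, n0 ∈ B0 → same block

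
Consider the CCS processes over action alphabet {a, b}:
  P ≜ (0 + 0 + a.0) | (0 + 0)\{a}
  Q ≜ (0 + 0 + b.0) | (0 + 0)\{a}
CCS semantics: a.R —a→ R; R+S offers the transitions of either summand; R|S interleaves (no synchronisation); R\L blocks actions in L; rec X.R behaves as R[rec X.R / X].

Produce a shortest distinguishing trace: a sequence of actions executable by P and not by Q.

a

P's transition system — 2 states:
  u0 = (0 + 0 + a.0) | (0 + 0)\{a} ⊢ --a--▸ u1
  u1 = 0 | (0 + 0)\{a} ⊢ ∅
Q's transition system — 2 states:
  v0 = (0 + 0 + b.0) | (0 + 0)\{a} ⊢ --b--▸ v1
  v1 = 0 | (0 + 0)\{a} ⊢ ∅
Run σ = ⟨a⟩ on P: start {u0}
  step 1 (a): {u1}
  P completes σ.
Run σ = ⟨a⟩ on Q: start {v0}
  step 1 (a): ∅ (Q stuck)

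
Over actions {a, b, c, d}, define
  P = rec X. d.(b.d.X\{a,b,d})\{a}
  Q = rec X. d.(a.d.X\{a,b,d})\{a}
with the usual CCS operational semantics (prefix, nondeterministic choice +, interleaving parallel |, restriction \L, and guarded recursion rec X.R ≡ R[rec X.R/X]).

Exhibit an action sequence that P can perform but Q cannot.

db

LTS(P): 4 reachable states
  p0 = rec X. d.(b.d.X\{a,b,d})\{a} ⊢ ··d··> p1
  p1 = (b.d.(rec X. d.(b.d.X\{a,b,d})\{a})\{a,b,d})\{a} ⊢ ··b··> p2
  p2 = (d.(rec X. d.(b.d.X\{a,b,d})\{a})\{a,b,d})\{a} ⊢ ··d··> p3
  p3 = (rec X. d.(b.d.X\{a,b,d})\{a})\{a,b,d}\{a} ⊢ (no moves)
LTS(Q): 2 reachable states
  q0 = rec X. d.(a.d.X\{a,b,d})\{a} ⊢ ··d··> q1
  q1 = (a.d.(rec X. d.(a.d.X\{a,b,d})\{a})\{a,b,d})\{a} ⊢ (no moves)
Trace ⟨db⟩ through P, begin at {p0}:
  after d @ step 1: {p1}
  after b @ step 2: {p2}
  ✓ P
Trace ⟨db⟩ through Q, begin at {q0}:
  after d @ step 1: {q1}
  after b @ step 2: no successor for Q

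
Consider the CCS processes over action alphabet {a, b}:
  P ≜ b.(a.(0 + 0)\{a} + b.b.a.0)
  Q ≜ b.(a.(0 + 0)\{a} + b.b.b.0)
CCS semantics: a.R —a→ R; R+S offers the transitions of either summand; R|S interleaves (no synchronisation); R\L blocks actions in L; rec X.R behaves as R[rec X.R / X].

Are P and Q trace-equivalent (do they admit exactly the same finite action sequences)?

LTS(P): 6 reachable states
  m0 = b.(a.(0 + 0)\{a} + b.b.a.0) | —b→ m1
  m1 = a.(0 + 0)\{a} + b.b.a.0 | —a→ m2, —b→ m3
  m2 = (0 + 0)\{a} | (no moves)
  m3 = b.a.0 | —b→ m4
  m4 = a.0 | —a→ m5
  m5 = 0 | (no moves)
LTS(Q): 6 reachable states
  n0 = b.(a.(0 + 0)\{a} + b.b.b.0) | —b→ n1
  n1 = a.(0 + 0)\{a} + b.b.b.0 | —a→ n2, —b→ n3
  n2 = (0 + 0)\{a} | (no moves)
  n3 = b.b.0 | —b→ n4
  n4 = b.0 | —b→ n5
  n5 = 0 | (no moves)
Run σ = ⟨bbba⟩ on P: start {m0}
  step 1 (b): {m1}
  step 2 (b): {m3}
  step 3 (b): {m4}
  step 4 (a): {m5}
  ✓ P
Run σ = ⟨bbba⟩ on Q: start {n0}
  step 1 (b): {n1}
  step 2 (b): {n3}
  step 3 (b): {n4}
  step 4 (a): ∅ (Q stuck)

trace-distinct — witness ⟨bbba⟩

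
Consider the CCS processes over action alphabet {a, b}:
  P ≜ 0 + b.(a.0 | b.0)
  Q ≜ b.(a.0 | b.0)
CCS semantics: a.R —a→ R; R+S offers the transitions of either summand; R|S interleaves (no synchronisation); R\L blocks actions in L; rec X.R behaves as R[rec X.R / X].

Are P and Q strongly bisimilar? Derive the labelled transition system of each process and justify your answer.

LTS(P): 5 reachable states
  p0 = 0 + b.(a.0 | b.0) ⊢ =b=> p1
  p1 = a.0 | b.0 ⊢ =a=> p2, =b=> p3
  p2 = 0 | b.0 ⊢ =b=> p4
  p3 = a.0 | 0 ⊢ =a=> p4
  p4 = 0 | 0 ⊢ ∅
LTS(Q): 5 reachable states
  q0 = b.(a.0 | b.0) ⊢ =b=> q1
  q1 = a.0 | b.0 ⊢ =a=> q2, =b=> q3
  q2 = 0 | b.0 ⊢ =b=> q4
  q3 = a.0 | 0 ⊢ =a=> q4
  q4 = 0 | 0 ⊢ ∅
Bisimilarity quotient blocks:
  B0 = {p0, q0}
  B1 = {p1, q1}
  B2 = {p2, q2}
  B3 = {p4, q4}
  B4 = {p3, q3}
p0 ∈ B0, q0 ∈ B0 → same block

P ~ Q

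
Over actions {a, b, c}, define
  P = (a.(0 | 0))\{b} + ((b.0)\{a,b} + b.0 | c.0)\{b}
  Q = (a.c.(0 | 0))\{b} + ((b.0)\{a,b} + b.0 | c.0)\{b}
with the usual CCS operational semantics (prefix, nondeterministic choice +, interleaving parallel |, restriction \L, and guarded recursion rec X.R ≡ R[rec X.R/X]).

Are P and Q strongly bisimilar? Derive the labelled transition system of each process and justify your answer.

Reachable graph of P (3 states):
  s0 = (a.(0 | 0))\{b} + ((b.0)\{a,b} + b.0 | c.0)\{b} has moves ··a··> s1, ··c··> s2
  s1 = (0 | 0)\{b} has moves stopped
  s2 = (b.0 | 0)\{b} has moves stopped
Reachable graph of Q (4 states):
  t0 = (a.c.(0 | 0))\{b} + ((b.0)\{a,b} + b.0 | c.0)\{b} has moves ··a··> t1, ··c··> t2
  t1 = (c.(0 | 0))\{b} has moves ··c··> t3
  t2 = (b.0 | 0)\{b} has moves stopped
  t3 = (0 | 0)\{b} has moves stopped
Bisimilarity quotient blocks:
  B0 = {s0}
  B1 = {s1, s2, t2, t3}
  B2 = {t0}
  B3 = {t1}
s0 ∈ B0, t0 ∈ B2 → different blocks

NO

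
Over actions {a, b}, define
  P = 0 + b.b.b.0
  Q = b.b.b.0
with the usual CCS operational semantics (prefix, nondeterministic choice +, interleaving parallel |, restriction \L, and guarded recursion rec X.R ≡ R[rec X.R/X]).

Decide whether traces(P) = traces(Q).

traces(P) = traces(Q)

Reachable graph of P (4 states):
  u0 = 0 + b.b.b.0 :: —b→ u1
  u1 = b.b.0 :: —b→ u2
  u2 = b.0 :: —b→ u3
  u3 = 0 :: stopped
Reachable graph of Q (4 states):
  v0 = b.b.b.0 :: —b→ v1
  v1 = b.b.0 :: —b→ v2
  v2 = b.0 :: —b→ v3
  v3 = 0 :: stopped
Bisimilarity quotient blocks:
  B0 = {u0, v0}
  B1 = {u1, v1}
  B2 = {u2, v2}
  B3 = {u3, v3}
u0 ∈ B0, v0 ∈ B0 → same block
Bisimilar ⇒ trace-equivalent.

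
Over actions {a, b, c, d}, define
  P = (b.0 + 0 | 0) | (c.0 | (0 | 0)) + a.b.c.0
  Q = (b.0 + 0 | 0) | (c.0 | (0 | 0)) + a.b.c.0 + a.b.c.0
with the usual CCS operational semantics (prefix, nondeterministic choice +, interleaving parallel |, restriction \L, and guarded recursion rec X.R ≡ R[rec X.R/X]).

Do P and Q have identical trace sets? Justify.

P's transition system — 7 states:
  m0 = (b.0 + 0 | 0) | (c.0 | (0 | 0)) + a.b.c.0 | —a→ m1, —b→ m2, —c→ m3
  m1 = b.c.0 | —b→ m4
  m2 = 0 | (c.0 | (0 | 0)) | —c→ m5
  m3 = (b.0 + 0 | 0) | (0 | (0 | 0)) | —b→ m5
  m4 = c.0 | —c→ m6
  m5 = 0 | (0 | (0 | 0)) | ∅
  m6 = 0 | ∅
Q's transition system — 7 states:
  n0 = (b.0 + 0 | 0) | (c.0 | (0 | 0)) + a.b.c.0 + a.b.c.0 | —a→ n1, —b→ n2, —c→ n3
  n1 = b.c.0 | —b→ n4
  n2 = 0 | (c.0 | (0 | 0)) | —c→ n5
  n3 = (b.0 + 0 | 0) | (0 | (0 | 0)) | —b→ n5
  n4 = c.0 | —c→ n6
  n5 = 0 | (0 | (0 | 0)) | ∅
  n6 = 0 | ∅
Bisimilarity quotient blocks:
  B0 = {m0, n0}
  B1 = {m2, m4, n2, n4}
  B2 = {m5, m6, n5, n6}
  B3 = {m3, n3}
  B4 = {m1, n1}
m0 ∈ B0, n0 ∈ B0 → same block
Bisimilar ⇒ trace-equivalent.

trace-equivalent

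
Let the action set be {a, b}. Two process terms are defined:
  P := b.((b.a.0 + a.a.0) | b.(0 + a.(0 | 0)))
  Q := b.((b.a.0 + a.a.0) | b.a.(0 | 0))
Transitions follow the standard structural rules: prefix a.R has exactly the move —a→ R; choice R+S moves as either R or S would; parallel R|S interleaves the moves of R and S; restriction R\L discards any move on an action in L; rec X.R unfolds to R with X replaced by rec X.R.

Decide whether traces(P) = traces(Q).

YES

Reachable graph of P (10 states):
  m0 = b.((b.a.0 + a.a.0) | b.(0 + a.(0 | 0))) ⊢ —b→ m1
  m1 = (b.a.0 + a.a.0) | b.(0 + a.(0 | 0)) ⊢ —a→ m2, —b→ m2, —b→ m3
  m2 = a.0 | b.(0 + a.(0 | 0)) ⊢ —a→ m4, —b→ m5
  m3 = (b.a.0 + a.a.0) | (0 + a.(0 | 0)) ⊢ —a→ m5, —a→ m6, —b→ m5
  m4 = 0 | b.(0 + a.(0 | 0)) ⊢ —b→ m7
  m5 = a.0 | (0 + a.(0 | 0)) ⊢ —a→ m7, —a→ m8
  m6 = (b.a.0 + a.a.0) | (0 | 0) ⊢ —a→ m8, —b→ m8
  m7 = 0 | (0 + a.(0 | 0)) ⊢ —a→ m9
  m8 = a.0 | (0 | 0) ⊢ —a→ m9
  m9 = 0 | (0 | 0) ⊢ (no moves)
Reachable graph of Q (10 states):
  n0 = b.((b.a.0 + a.a.0) | b.a.(0 | 0)) ⊢ —b→ n1
  n1 = (b.a.0 + a.a.0) | b.a.(0 | 0) ⊢ —a→ n2, —b→ n2, —b→ n3
  n2 = a.0 | b.a.(0 | 0) ⊢ —a→ n4, —b→ n5
  n3 = (b.a.0 + a.a.0) | a.(0 | 0) ⊢ —a→ n5, —a→ n6, —b→ n5
  n4 = 0 | b.a.(0 | 0) ⊢ —b→ n7
  n5 = a.0 | a.(0 | 0) ⊢ —a→ n7, —a→ n8
  n6 = (b.a.0 + a.a.0) | (0 | 0) ⊢ —a→ n8, —b→ n8
  n7 = 0 | a.(0 | 0) ⊢ —a→ n9
  n8 = a.0 | (0 | 0) ⊢ —a→ n9
  n9 = 0 | (0 | 0) ⊢ (no moves)
Partition-refinement fixed point:
  B0 = {m0, n0}
  B1 = {m1, n1}
  B2 = {m2, n2}
  B3 = {m4, n4}
  B4 = {m7, m8, n7, n8}
  B5 = {m9, n9}
  B6 = {m5, n5}
  B7 = {m3, n3}
  B8 = {m6, n6}
m0 ∈ B0, n0 ∈ B0 → same block
Bisimilar ⇒ trace-equivalent.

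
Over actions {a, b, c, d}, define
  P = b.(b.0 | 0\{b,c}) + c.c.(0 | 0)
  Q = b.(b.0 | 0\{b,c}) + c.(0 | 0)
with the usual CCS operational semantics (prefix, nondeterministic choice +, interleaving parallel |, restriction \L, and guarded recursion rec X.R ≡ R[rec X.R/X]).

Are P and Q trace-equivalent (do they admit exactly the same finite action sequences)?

trace-distinct — witness ⟨cc⟩

LTS(P): 5 reachable states
  p0 = b.(b.0 | 0\{b,c}) + c.c.(0 | 0) ⊢ -b-> p1, -c-> p2
  p1 = b.0 | 0\{b,c} ⊢ -b-> p3
  p2 = c.(0 | 0) ⊢ -c-> p4
  p3 = 0 | 0\{b,c} ⊢ ∅
  p4 = 0 | 0 ⊢ ∅
LTS(Q): 4 reachable states
  q0 = b.(b.0 | 0\{b,c}) + c.(0 | 0) ⊢ -b-> q1, -c-> q2
  q1 = b.0 | 0\{b,c} ⊢ -b-> q3
  q2 = 0 | 0 ⊢ ∅
  q3 = 0 | 0\{b,c} ⊢ ∅
Run σ = ⟨cc⟩ on P: start {p0}
  step 1 (c): {p2}
  step 2 (c): {p4}
  — P admits the full trace.
Run σ = ⟨cc⟩ on Q: start {q0}
  step 1 (c): {q2}
  step 2 (c): ∅  — Q cannot continue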